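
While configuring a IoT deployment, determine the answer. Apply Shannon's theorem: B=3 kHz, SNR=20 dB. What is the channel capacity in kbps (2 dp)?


Given: B = 3 kHz, SNR = 20 dB
SNR linear = 10^(20/10) = 100
1 + SNR = 101
log2(101) = 6.6582114828
C = 3 * 1000 * 6.6582114828 = 19974.6344 bps
C = 19.974634 kbps -> 19.97 kbps (2 dp)

19.97


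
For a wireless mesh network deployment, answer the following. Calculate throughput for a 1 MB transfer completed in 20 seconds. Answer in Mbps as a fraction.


Given: file = 1 MB, time = 20 s
File in Mb = 1 * 8 = 8 Mb
Throughput = 8 / 20 Mbps
Throughput = 2/5 Mbps

2/5


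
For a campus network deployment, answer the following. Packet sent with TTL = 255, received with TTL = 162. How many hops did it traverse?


Given: initial TTL = 255, received TTL = 162
Hops = initial TTL - received TTL
Hops = 255 - 162 = 93

93


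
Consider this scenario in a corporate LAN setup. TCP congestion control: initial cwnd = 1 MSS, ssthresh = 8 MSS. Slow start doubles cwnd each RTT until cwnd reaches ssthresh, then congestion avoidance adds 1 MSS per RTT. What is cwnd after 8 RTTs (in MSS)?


RTT 0: cwnd = 1 MSS (initial)
RTT 1: cwnd = 2 MSS (slow start, doubled)
RTT 2: cwnd = 4 MSS (slow start, doubled)
RTT 3: cwnd = 8 MSS (slow start, doubled)
RTT 4: cwnd = 9 MSS (congestion avoidance, +1)
RTT 5: cwnd = 10 MSS (congestion avoidance, +1)
RTT 6: cwnd = 11 MSS (congestion avoidance, +1)
RTT 7: cwnd = 12 MSS (congestion avoidance, +1)
RTT 8: cwnd = 13 MSS (congestion avoidance, +1)

13


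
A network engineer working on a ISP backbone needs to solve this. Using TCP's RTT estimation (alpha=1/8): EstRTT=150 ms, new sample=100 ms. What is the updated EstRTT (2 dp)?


Given: EstRTT = 150 ms, SampleRTT = 100 ms, alpha = 1/8
New EstRTT = (1 - alpha) * EstRTT + alpha * SampleRTT
(7/8) * 150 = 131.25
(1/8) * 100 = 12.5
New EstRTT = 131.25 + 12.5 = 143.75 ms -> 143.75 ms (2 dp)

143.75


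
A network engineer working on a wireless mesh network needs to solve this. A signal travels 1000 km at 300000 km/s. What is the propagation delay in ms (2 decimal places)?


Given: distance = 1000 km, speed = 300000 km/s
Delay = distance / speed = 1000 / 300000 seconds
Delay in ms = 1000 * 1000 / 300000
Delay = 3.3333 ms
Rounded to 2 dp = 3.33 ms

3.33


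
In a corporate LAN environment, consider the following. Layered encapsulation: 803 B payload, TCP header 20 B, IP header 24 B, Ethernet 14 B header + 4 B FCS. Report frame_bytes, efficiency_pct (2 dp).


TCP segment = 803 + 20 = 823 B
IP packet = 823 + 24 = 847 B
Ethernet frame = 847 + 14 + 4 = 865 B
Efficiency = app / frame = 803 / 865 = 0.928324 = 92.8324% -> 92.83% (2 dp)

865, 92.83


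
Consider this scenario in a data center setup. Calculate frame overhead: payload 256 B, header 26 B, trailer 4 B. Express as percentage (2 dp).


Given: payload = 256 B, header = 26 B, trailer = 4 B
Overhead bytes = header + trailer = 26 + 4 = 30
Total frame = payload + overhead = 256 + 30 = 286
Overhead % = 30 / 286 * 100 = 10.4895% -> 10.49% (2 dp)

10.49


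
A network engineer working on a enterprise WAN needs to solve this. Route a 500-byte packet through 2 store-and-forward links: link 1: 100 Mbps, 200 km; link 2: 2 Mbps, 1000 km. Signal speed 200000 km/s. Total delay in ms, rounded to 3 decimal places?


Packet = 500 bytes = 4000 bits. Store-and-forward: sum (t_trans + t_prop) per link.
Link 1: t_trans = 4000/(100*10^6) s = 0.0400 ms; t_prop = 200/200000 s = 1.0000 ms; subtotal = 1.0400 ms
Link 2: t_trans = 4000/(2*10^6) s = 2.0000 ms; t_prop = 1000/200000 s = 5.0000 ms; subtotal = 7.0000 ms
End-to-end = 1.0400 + 7.0000 = 8.0400 ms -> 8.040 ms (3 dp)

8.040


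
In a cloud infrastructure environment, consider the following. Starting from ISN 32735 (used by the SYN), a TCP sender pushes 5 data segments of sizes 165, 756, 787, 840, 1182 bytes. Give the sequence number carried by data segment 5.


The SYN occupies sequence number ISN = 32735, so the first data byte is ISN + 1 = 32736.
SEQ of data segment i = (ISN + 1) + sum of payload sizes of segments 1..i-1.
Segment 1: SEQ = 32736, payload = 165 bytes
Segment 2: SEQ = 32901, payload = 756 bytes
Segment 3: SEQ = 33657, payload = 787 bytes
Segment 4: SEQ = 34444, payload = 840 bytes
Segment 5: SEQ = 35284, payload = 1182 bytes
SEQ of segment 5 = 32736 + 165 + 756 + 787 + 840 = 35284

35284


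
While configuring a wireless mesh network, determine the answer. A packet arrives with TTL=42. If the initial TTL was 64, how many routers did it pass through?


Given: initial TTL = 64, received TTL = 42
Hops = initial TTL - received TTL
Hops = 64 - 42 = 22

22


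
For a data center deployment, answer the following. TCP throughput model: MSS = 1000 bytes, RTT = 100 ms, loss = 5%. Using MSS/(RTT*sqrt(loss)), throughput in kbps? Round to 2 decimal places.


Given: MSS = 1000 bytes, RTT = 100 ms, loss = 5%
RTT in seconds = 100 / 1000 = 0.1
Loss rate = 5% = 0.05
sqrt(loss) = sqrt(0.05) = 0.223606797750
Throughput (bytes/s) = 1000 / (0.1 * 0.223606797750) = 44721.3595
Throughput (kbps) = 44721.3595 * 8 / 1000 = 357.770876 -> 357.77 kbps (2 dp)

357.77


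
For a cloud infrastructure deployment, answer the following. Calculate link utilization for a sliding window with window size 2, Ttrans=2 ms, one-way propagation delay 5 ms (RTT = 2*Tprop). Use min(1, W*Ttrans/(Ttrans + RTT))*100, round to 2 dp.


Given: W = 2, Ttrans = 2 ms, RTT = 10 ms (= 2 * Tprop, Tprop = 5 ms)
Cycle time = Ttrans + RTT = 2 + 10 = 12 ms (first packet sent until its ACK returns)
W * Ttrans = 2 * 2 = 4 ms of sending per cycle
W * Ttrans / (Ttrans + RTT) = 4 / 12 = 0.333333
U = min(1, 0.333333) = 0.333333
U% = 33.33%

33.33


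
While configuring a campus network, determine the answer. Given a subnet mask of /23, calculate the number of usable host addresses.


Given: subnet mask /23
Host bits = 32 - 23 = 9
Total addresses = 2^9 = 512
Usable hosts = 512 - 2 (network + broadcast) = 510

510


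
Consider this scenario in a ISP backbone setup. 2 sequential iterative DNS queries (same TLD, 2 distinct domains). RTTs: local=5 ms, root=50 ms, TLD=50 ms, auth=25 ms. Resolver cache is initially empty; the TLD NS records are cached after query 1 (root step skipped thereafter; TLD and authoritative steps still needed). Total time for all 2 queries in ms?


Lookup 1 (cold cache): local + root + TLD + auth = 5 + 50 + 50 + 25 = 130 ms
Lookups 2..2 (TLD NS cached -> skip root; new domain -> still ask TLD and auth): local + TLD + auth = 5 + 50 + 25 = 80 ms each
Remaining 1 lookups: 1 * 80 = 80 ms
Total = 130 + 80 = 210 ms

210


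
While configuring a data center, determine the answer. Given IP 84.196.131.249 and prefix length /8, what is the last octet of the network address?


Given: IP = 84.196.131.249, prefix = /8
Subnet mask = 255.0.0.0
Last octet of IP: 249
Last octet of mask: 0
Network last octet = 249 AND 0 = 0

0


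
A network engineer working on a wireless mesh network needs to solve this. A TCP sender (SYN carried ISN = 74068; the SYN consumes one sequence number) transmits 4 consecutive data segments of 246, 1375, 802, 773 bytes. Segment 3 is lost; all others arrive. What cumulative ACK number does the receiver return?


SYN uses sequence number 74068; first data byte = ISN + 1 = 74069.
Segment 1: SEQ = 74069, len = 246 B, covers [74069, 74314]
Segment 2: SEQ = 74315, len = 1375 B, covers [74315, 75689]
Segment 3: SEQ = 75690, len = 802 B, covers [75690, 76491] [LOST]
Segment 4: SEQ = 76492, len = 773 B, covers [76492, 77264]
In-order data received: bytes [74069, 75689] (segments 1..2).
Segment 3 missing -> gap begins at byte 75690; later segments buffered out of order.
Cumulative ACK = next expected in-order byte = 74069 + 246 + 1375 = 75690

75690


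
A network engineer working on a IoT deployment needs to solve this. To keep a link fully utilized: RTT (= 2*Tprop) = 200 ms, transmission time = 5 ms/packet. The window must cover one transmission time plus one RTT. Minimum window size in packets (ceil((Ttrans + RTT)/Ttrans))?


Given: Ttrans = 5 ms, RTT = 200 ms (= 2 * Tprop, Tprop = 100 ms)
Time until first ACK returns = Ttrans + RTT = 5 + 200 = 205 ms
Need W * Ttrans >= Ttrans + RTT  ->  W >= (Ttrans + RTT) / Ttrans
(Ttrans + RTT) / Ttrans = 205 / 5 = 41
W_min = ceil(41) = 41

41


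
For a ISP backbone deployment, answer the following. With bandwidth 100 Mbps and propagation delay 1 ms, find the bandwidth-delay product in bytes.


Given: bandwidth = 100 Mbps, delay = 1 ms
BDP in bits = 100 * 10^6 * 1 / 1000
BDP in bits = 100000
BDP in bytes = 100000 / 8 = 12500

12500


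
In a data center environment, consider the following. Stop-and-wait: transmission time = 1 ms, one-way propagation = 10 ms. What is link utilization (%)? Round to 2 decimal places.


Given: Ttrans = 1 ms, Tprop = 10 ms
RTT = 2 * Tprop = 2 * 10 = 20 ms
U = Ttrans / (Ttrans + RTT)
U = 1 / (1 + 20)
U = 1 / 21 = 0.047619
U% = 4.76%

4.76


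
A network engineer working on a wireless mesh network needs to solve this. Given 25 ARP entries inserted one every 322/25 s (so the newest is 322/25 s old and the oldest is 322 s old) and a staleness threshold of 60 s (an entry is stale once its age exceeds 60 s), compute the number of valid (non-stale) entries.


Ages are k * 322/25 s for k = 1..25 (spacing = 12.8800 s).
Entry k is valid iff k * 322/25 <= 60 iff k <= 25 * 60 / 322 = 4.6584
n_valid = floor(4.6584) = 4
(n_stale = 25 - 4 = 21)

4


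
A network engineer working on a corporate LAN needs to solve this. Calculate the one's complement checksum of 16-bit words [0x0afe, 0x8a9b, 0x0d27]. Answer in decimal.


Given words: [0x0afe, 0x8a9b, 0x0d27]
Step 1: Sum all words
Raw sum = 2814 + 35483 + 3367 = 41664
One's complement = ~41664 & 0xFFFF = 23871

23871


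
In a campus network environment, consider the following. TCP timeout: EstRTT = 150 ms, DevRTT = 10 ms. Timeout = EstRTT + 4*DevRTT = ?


Given: EstRTT = 150 ms, DevRTT = 10 ms
Timeout = EstRTT + 4 * DevRTT
4 * DevRTT = 4 * 10 = 40
Timeout = 150 + 40 = 190 ms

190


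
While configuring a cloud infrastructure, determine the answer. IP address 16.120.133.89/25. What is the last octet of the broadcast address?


Given: IP = 16.120.133.89, prefix = /25
Host bits = 32 - 25 = 7
Network last octet = 89 AND mask = 0
Host part size = 2^7 - 1 = 127
Broadcast last octet = 0 OR 127 = 127

127


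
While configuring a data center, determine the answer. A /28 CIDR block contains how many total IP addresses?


Given: CIDR prefix /28
Host bits = 32 - 28 = 4
Total addresses = 2^4 = 16

16


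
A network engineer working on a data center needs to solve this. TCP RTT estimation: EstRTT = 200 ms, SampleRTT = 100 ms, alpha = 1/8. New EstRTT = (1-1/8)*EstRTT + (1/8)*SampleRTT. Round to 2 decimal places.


Given: EstRTT = 200 ms, SampleRTT = 100 ms, alpha = 1/8
New EstRTT = (1 - alpha) * EstRTT + alpha * SampleRTT
(7/8) * 200 = 175
(1/8) * 100 = 12.5
New EstRTT = 175 + 12.5 = 187.5 ms -> 187.50 ms (2 dp)

187.50


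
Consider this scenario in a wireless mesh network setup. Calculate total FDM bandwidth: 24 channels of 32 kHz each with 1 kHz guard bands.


Given: 24 channels, 32 kHz each, guard = 1 kHz
Channel bandwidth = 24 * 32 = 768 kHz
Guard bands = 23 gaps * 1 kHz = 23 kHz
Total = 768 + 23 = 791 kHz

791


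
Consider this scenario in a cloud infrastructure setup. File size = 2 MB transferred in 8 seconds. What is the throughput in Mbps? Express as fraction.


Given: file = 2 MB, time = 8 s
File in Mb = 2 * 8 = 16 Mb
Throughput = 16 / 8 Mbps
Throughput = 2 Mbps

2


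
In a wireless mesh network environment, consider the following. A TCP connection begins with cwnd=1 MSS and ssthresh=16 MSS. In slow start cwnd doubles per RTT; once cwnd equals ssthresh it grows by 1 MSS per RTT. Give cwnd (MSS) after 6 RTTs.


RTT 0: cwnd = 1 MSS (initial)
RTT 1: cwnd = 2 MSS (slow start, doubled)
RTT 2: cwnd = 4 MSS (slow start, doubled)
RTT 3: cwnd = 8 MSS (slow start, doubled)
RTT 4: cwnd = 16 MSS (slow start, doubled)
RTT 5: cwnd = 17 MSS (congestion avoidance, +1)
RTT 6: cwnd = 18 MSS (congestion avoidance, +1)

18


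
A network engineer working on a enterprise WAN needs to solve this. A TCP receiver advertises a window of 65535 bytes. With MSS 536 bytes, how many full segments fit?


Given: RWND = 65535 bytes, MSS = 536 bytes
Full segments = floor(RWND / MSS)
Full segments = floor(65535 / 536)
Full segments = floor(122.2668) = 122

122


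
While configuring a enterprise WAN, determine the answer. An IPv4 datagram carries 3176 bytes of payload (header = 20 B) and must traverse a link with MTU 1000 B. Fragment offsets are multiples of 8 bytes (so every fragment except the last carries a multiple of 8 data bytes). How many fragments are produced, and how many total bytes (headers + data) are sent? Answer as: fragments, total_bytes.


Max data per non-final fragment = floor((MTU - header)/8)*8 = floor((1000 - 20)/8)*8 = floor(980/8)*8 = 976 B
Final fragment needs no 8-byte alignment: it can carry up to MTU - header = 980 B
Non-final fragments needed = ceil((payload - 980) / 976) = ceil(2196/976) = ceil(2.2500) = 3
Number of fragments = 3 + 1 = 4
Fragment sizes (data): 3 * 976 B + 248 B (last, 248 <= 980 OK)
Total bytes sent = payload + n_frags * header = 3176 + 4*20 = 3176 + 80 = 3256 B

4, 3256


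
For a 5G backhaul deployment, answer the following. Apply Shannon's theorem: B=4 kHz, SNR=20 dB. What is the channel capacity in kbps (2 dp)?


Given: B = 4 kHz, SNR = 20 dB
SNR linear = 10^(20/10) = 100
1 + SNR = 101
log2(101) = 6.6582114828
C = 4 * 1000 * 6.6582114828 = 26632.8459 bps
C = 26.632846 kbps -> 26.63 kbps (2 dp)

26.63


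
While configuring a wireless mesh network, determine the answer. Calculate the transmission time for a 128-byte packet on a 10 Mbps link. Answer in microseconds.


Given: packet = 128 bytes, bandwidth = 10 Mbps
Packet in bits = 128 * 8 = 1024 bits
Bandwidth = 10 * 10^6 = 10000000 bps
Time = 1024 / 10000000 seconds
Time in us = 1024 * 10^6 / 10000000 = 102.4

102.4


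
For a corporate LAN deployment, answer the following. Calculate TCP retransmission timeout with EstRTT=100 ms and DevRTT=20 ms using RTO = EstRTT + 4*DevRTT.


Given: EstRTT = 100 ms, DevRTT = 20 ms
Timeout = EstRTT + 4 * DevRTT
4 * DevRTT = 4 * 20 = 80
Timeout = 100 + 80 = 180 ms

180


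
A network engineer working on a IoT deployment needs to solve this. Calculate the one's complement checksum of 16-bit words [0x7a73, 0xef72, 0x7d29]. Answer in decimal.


Given words: [0x7a73, 0xef72, 0x7d29]
Step 1: Sum all words
Raw sum = 31347 + 61298 + 32041 = 124686
Step 2: Fold carry: (59150 + 1) = 59151
One's complement = ~59151 & 0xFFFF = 6384

6384


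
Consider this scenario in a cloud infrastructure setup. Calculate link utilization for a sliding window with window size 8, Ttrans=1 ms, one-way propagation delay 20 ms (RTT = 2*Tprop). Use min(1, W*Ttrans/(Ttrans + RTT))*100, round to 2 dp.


Given: W = 8, Ttrans = 1 ms, RTT = 40 ms (= 2 * Tprop, Tprop = 20 ms)
Cycle time = Ttrans + RTT = 1 + 40 = 41 ms (first packet sent until its ACK returns)
W * Ttrans = 8 * 1 = 8 ms of sending per cycle
W * Ttrans / (Ttrans + RTT) = 8 / 41 = 0.195122
U = min(1, 0.195122) = 0.195122
U% = 19.51%

19.51


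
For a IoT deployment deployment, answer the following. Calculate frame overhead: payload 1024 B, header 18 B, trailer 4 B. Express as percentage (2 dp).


Given: payload = 1024 B, header = 18 B, trailer = 4 B
Overhead bytes = header + trailer = 18 + 4 = 22
Total frame = payload + overhead = 1024 + 22 = 1046
Overhead % = 22 / 1046 * 100 = 2.1033% -> 2.10% (2 dp)

2.10


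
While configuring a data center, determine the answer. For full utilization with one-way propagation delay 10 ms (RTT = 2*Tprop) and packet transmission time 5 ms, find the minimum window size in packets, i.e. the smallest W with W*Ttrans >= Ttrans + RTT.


Given: Ttrans = 5 ms, RTT = 20 ms (= 2 * Tprop, Tprop = 10 ms)
Time until first ACK returns = Ttrans + RTT = 5 + 20 = 25 ms
Need W * Ttrans >= Ttrans + RTT  ->  W >= (Ttrans + RTT) / Ttrans
(Ttrans + RTT) / Ttrans = 25 / 5 = 5
W_min = ceil(5) = 5

5


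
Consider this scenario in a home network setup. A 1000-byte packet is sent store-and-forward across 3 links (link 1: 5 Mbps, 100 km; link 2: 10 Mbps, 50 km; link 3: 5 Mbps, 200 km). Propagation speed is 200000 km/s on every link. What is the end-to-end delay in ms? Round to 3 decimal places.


Packet = 1000 bytes = 8000 bits. Store-and-forward: sum (t_trans + t_prop) per link.
Link 1: t_trans = 8000/(5*10^6) s = 1.6000 ms; t_prop = 100/200000 s = 0.5000 ms; subtotal = 2.1000 ms
Link 2: t_trans = 8000/(10*10^6) s = 0.8000 ms; t_prop = 50/200000 s = 0.2500 ms; subtotal = 1.0500 ms
Link 3: t_trans = 8000/(5*10^6) s = 1.6000 ms; t_prop = 200/200000 s = 1.0000 ms; subtotal = 2.6000 ms
End-to-end = 2.1000 + 1.0500 + 2.6000 = 5.7500 ms -> 5.750 ms (3 dp)

5.750


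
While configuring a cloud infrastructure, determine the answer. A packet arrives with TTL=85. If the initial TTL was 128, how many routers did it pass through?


Given: initial TTL = 128, received TTL = 85
Hops = initial TTL - received TTL
Hops = 128 - 85 = 43

43


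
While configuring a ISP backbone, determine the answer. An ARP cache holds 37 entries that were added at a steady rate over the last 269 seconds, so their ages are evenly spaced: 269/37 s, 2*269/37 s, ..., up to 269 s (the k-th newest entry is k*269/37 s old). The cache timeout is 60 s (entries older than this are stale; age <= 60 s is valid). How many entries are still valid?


Ages are k * 269/37 s for k = 1..37 (spacing = 7.2703 s).
Entry k is valid iff k * 269/37 <= 60 iff k <= 37 * 60 / 269 = 8.2528
n_valid = floor(8.2528) = 8
(n_stale = 37 - 8 = 29)

8


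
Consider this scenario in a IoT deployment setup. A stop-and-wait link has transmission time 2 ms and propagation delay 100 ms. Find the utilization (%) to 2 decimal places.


Given: Ttrans = 2 ms, Tprop = 100 ms
RTT = 2 * Tprop = 2 * 100 = 200 ms
U = Ttrans / (Ttrans + RTT)
U = 2 / (2 + 200)
U = 2 / 202 = 0.009901
U% = 0.99%

0.99


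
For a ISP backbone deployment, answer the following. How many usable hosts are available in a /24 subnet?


Given: subnet mask /24
Host bits = 32 - 24 = 8
Total addresses = 2^8 = 256
Usable hosts = 256 - 2 (network + broadcast) = 254

254


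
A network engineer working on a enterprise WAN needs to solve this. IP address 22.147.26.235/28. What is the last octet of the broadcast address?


Given: IP = 22.147.26.235, prefix = /28
Host bits = 32 - 28 = 4
Network last octet = 235 AND mask = 224
Host part size = 2^4 - 1 = 15
Broadcast last octet = 224 OR 15 = 239

239


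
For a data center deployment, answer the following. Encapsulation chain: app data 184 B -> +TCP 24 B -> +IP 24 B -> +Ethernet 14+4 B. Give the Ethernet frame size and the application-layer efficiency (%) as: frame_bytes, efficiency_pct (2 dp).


TCP segment = 184 + 24 = 208 B
IP packet = 208 + 24 = 232 B
Ethernet frame = 232 + 14 + 4 = 250 B
Efficiency = app / frame = 184 / 250 = 0.736000 = 73.6000% -> 73.60% (2 dp)

250, 73.60


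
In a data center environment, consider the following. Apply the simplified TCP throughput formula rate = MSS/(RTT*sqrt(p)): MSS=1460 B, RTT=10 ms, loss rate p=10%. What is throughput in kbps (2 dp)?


Given: MSS = 1460 bytes, RTT = 10 ms, loss = 10%
RTT in seconds = 10 / 1000 = 0.01
Loss rate = 10% = 0.1
sqrt(loss) = sqrt(0.1) = 0.316227766017
Throughput (bytes/s) = 1460 / (0.01 * 0.316227766017) = 461692.5384
Throughput (kbps) = 461692.5384 * 8 / 1000 = 3693.540307 -> 3693.54 kbps (2 dp)

3693.54


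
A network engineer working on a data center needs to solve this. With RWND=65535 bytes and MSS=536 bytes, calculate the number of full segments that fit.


Given: RWND = 65535 bytes, MSS = 536 bytes
Full segments = floor(RWND / MSS)
Full segments = floor(65535 / 536)
Full segments = floor(122.2668) = 122

122


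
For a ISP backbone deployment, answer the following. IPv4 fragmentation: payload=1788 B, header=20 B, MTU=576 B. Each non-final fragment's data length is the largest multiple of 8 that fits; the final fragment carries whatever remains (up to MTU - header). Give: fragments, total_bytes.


Max data per non-final fragment = floor((MTU - header)/8)*8 = floor((576 - 20)/8)*8 = floor(556/8)*8 = 552 B
Final fragment needs no 8-byte alignment: it can carry up to MTU - header = 556 B
Non-final fragments needed = ceil((payload - 556) / 552) = ceil(1232/552) = ceil(2.2319) = 3
Number of fragments = 3 + 1 = 4
Fragment sizes (data): 3 * 552 B + 132 B (last, 132 <= 556 OK)
Total bytes sent = payload + n_frags * header = 1788 + 4*20 = 1788 + 80 = 1868 B

4, 1868


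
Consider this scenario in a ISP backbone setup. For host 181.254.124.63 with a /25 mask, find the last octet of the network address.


Given: IP = 181.254.124.63, prefix = /25
Subnet mask = 255.255.255.128
Last octet of IP: 63
Last octet of mask: 128
Network last octet = 63 AND 128 = 0

0


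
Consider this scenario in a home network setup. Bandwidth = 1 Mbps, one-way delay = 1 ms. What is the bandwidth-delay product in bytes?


Given: bandwidth = 1 Mbps, delay = 1 ms
BDP in bits = 1 * 10^6 * 1 / 1000
BDP in bits = 1000
BDP in bytes = 1000 / 8 = 125

125


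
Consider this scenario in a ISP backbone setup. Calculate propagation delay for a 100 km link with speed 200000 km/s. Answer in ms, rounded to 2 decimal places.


Given: distance = 100 km, speed = 200000 km/s
Delay = distance / speed = 100 / 200000 seconds
Delay in ms = 100 * 1000 / 200000
Delay = 0.5000 ms
Rounded to 2 dp = 0.50 ms

0.50


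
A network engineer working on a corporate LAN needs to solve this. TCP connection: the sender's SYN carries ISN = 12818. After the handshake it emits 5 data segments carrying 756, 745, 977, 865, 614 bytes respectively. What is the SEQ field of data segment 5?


The SYN occupies sequence number ISN = 12818, so the first data byte is ISN + 1 = 12819.
SEQ of data segment i = (ISN + 1) + sum of payload sizes of segments 1..i-1.
Segment 1: SEQ = 12819, payload = 756 bytes
Segment 2: SEQ = 13575, payload = 745 bytes
Segment 3: SEQ = 14320, payload = 977 bytes
Segment 4: SEQ = 15297, payload = 865 bytes
Segment 5: SEQ = 16162, payload = 614 bytes
SEQ of segment 5 = 12819 + 756 + 745 + 977 + 865 = 16162

16162


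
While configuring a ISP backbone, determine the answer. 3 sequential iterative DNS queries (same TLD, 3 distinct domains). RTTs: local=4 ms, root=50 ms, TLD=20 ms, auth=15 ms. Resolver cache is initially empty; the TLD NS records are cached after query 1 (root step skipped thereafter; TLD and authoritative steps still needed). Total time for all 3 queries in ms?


Lookup 1 (cold cache): local + root + TLD + auth = 4 + 50 + 20 + 15 = 89 ms
Lookups 2..3 (TLD NS cached -> skip root; new domain -> still ask TLD and auth): local + TLD + auth = 4 + 20 + 15 = 39 ms each
Remaining 2 lookups: 2 * 39 = 78 ms
Total = 89 + 78 = 167 ms

167


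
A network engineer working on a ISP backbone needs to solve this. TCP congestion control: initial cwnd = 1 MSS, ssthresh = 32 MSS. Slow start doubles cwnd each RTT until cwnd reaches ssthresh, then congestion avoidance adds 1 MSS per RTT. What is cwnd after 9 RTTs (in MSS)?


RTT 0: cwnd = 1 MSS (initial)
RTT 1: cwnd = 2 MSS (slow start, doubled)
RTT 2: cwnd = 4 MSS (slow start, doubled)
RTT 3: cwnd = 8 MSS (slow start, doubled)
RTT 4: cwnd = 16 MSS (slow start, doubled)
RTT 5: cwnd = 32 MSS (slow start, doubled)
RTT 6: cwnd = 33 MSS (congestion avoidance, +1)
RTT 7: cwnd = 34 MSS (congestion avoidance, +1)
RTT 8: cwnd = 35 MSS (congestion avoidance, +1)
RTT 9: cwnd = 36 MSS (congestion avoidance, +1)

36


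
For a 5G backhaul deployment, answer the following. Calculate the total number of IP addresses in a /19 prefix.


Given: CIDR prefix /19
Host bits = 32 - 19 = 13
Total addresses = 2^13 = 8192

8192


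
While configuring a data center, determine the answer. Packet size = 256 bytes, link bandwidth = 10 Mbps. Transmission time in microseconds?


Given: packet = 256 bytes, bandwidth = 10 Mbps
Packet in bits = 256 * 8 = 2048 bits
Bandwidth = 10 * 10^6 = 10000000 bps
Time = 2048 / 10000000 seconds
Time in us = 2048 * 10^6 / 10000000 = 204.8

204.8


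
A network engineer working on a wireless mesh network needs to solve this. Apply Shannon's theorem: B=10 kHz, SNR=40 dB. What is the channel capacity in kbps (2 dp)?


Given: B = 10 kHz, SNR = 40 dB
SNR linear = 10^(40/10) = 10000
1 + SNR = 10001
log2(10001) = 13.2878566418
C = 10 * 1000 * 13.2878566418 = 132878.5664 bps
C = 132.878566 kbps -> 132.88 kbps (2 dp)

132.88


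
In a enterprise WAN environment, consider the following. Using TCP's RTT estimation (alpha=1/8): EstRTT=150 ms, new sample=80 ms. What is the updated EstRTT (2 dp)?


Given: EstRTT = 150 ms, SampleRTT = 80 ms, alpha = 1/8
New EstRTT = (1 - alpha) * EstRTT + alpha * SampleRTT
(7/8) * 150 = 131.25
(1/8) * 80 = 10
New EstRTT = 131.25 + 10 = 141.25 ms -> 141.25 ms (2 dp)

141.25


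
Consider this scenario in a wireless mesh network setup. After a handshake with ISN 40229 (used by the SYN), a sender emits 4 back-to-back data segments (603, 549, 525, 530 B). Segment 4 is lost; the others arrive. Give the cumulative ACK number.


SYN uses sequence number 40229; first data byte = ISN + 1 = 40230.
Segment 1: SEQ = 40230, len = 603 B, covers [40230, 40832]
Segment 2: SEQ = 40833, len = 549 B, covers [40833, 41381]
Segment 3: SEQ = 41382, len = 525 B, covers [41382, 41906]
Segment 4: SEQ = 41907, len = 530 B, covers [41907, 42436] [LOST]
In-order data received: bytes [40230, 41906] (segments 1..3).
Segment 4 missing -> gap begins at byte 41907.
Cumulative ACK = next expected in-order byte = 40230 + 603 + 549 + 525 = 41907

41907


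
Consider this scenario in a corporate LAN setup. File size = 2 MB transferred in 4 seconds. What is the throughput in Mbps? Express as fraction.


Given: file = 2 MB, time = 4 s
File in Mb = 2 * 8 = 16 Mb
Throughput = 16 / 4 Mbps
Throughput = 4 Mbps

4


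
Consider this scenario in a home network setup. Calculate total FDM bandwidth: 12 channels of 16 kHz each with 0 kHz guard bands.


Given: 12 channels, 16 kHz each, guard = 0 kHz
Channel bandwidth = 12 * 16 = 192 kHz
Guard bands = 11 gaps * 0 kHz = 0 kHz
Total = 192 + 0 = 192 kHz

192


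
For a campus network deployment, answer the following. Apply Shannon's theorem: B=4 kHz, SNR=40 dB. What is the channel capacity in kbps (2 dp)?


Given: B = 4 kHz, SNR = 40 dB
SNR linear = 10^(40/10) = 10000
1 + SNR = 10001
log2(10001) = 13.2878566418
C = 4 * 1000 * 13.2878566418 = 53151.4266 bps
C = 53.151427 kbps -> 53.15 kbps (2 dp)

53.15


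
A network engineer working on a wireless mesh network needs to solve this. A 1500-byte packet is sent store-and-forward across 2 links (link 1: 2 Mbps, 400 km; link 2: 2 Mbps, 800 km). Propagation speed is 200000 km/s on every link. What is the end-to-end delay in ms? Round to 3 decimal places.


Packet = 1500 bytes = 12000 bits. Store-and-forward: sum (t_trans + t_prop) per link.
Link 1: t_trans = 12000/(2*10^6) s = 6.0000 ms; t_prop = 400/200000 s = 2.0000 ms; subtotal = 8.0000 ms
Link 2: t_trans = 12000/(2*10^6) s = 6.0000 ms; t_prop = 800/200000 s = 4.0000 ms; subtotal = 10.0000 ms
End-to-end = 8.0000 + 10.0000 = 18.0000 ms -> 18.000 ms (3 dp)

18.000


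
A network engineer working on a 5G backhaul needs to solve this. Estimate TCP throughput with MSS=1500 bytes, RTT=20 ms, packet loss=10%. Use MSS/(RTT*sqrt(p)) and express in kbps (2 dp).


Given: MSS = 1500 bytes, RTT = 20 ms, loss = 10%
RTT in seconds = 20 / 1000 = 0.02
Loss rate = 10% = 0.1
sqrt(loss) = sqrt(0.1) = 0.316227766017
Throughput (bytes/s) = 1500 / (0.02 * 0.316227766017) = 237170.8245
Throughput (kbps) = 237170.8245 * 8 / 1000 = 1897.366596 -> 1897.37 kbps (2 dp)

1897.37


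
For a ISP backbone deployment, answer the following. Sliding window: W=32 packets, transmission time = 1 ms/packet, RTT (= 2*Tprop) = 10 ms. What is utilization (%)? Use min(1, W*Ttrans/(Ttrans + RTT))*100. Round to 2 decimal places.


Given: W = 32, Ttrans = 1 ms, RTT = 10 ms (= 2 * Tprop, Tprop = 5 ms)
Cycle time = Ttrans + RTT = 1 + 10 = 11 ms (first packet sent until its ACK returns)
W * Ttrans = 32 * 1 = 32 ms of sending per cycle
W * Ttrans / (Ttrans + RTT) = 32 / 11 = 2.909091
U = min(1, 2.909091) = 1.000000
U% = 100.00%

100.00


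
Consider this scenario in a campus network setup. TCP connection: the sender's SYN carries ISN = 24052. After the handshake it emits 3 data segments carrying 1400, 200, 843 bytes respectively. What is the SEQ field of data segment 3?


The SYN occupies sequence number ISN = 24052, so the first data byte is ISN + 1 = 24053.
SEQ of data segment i = (ISN + 1) + sum of payload sizes of segments 1..i-1.
Segment 1: SEQ = 24053, payload = 1400 bytes
Segment 2: SEQ = 25453, payload = 200 bytes
Segment 3: SEQ = 25653, payload = 843 bytes
SEQ of segment 3 = 24053 + 1400 + 200 = 25653

25653


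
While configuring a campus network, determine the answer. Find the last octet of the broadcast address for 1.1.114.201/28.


Given: IP = 1.1.114.201, prefix = /28
Host bits = 32 - 28 = 4
Network last octet = 201 AND mask = 192
Host part size = 2^4 - 1 = 15
Broadcast last octet = 192 OR 15 = 207

207


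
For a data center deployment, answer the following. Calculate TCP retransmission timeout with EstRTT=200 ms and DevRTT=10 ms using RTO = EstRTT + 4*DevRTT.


Given: EstRTT = 200 ms, DevRTT = 10 ms
Timeout = EstRTT + 4 * DevRTT
4 * DevRTT = 4 * 10 = 40
Timeout = 200 + 40 = 240 ms

240


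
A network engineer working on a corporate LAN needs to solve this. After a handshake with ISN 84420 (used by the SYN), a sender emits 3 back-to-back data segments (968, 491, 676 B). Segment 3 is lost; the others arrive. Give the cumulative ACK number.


SYN uses sequence number 84420; first data byte = ISN + 1 = 84421.
Segment 1: SEQ = 84421, len = 968 B, covers [84421, 85388]
Segment 2: SEQ = 85389, len = 491 B, covers [85389, 85879]
Segment 3: SEQ = 85880, len = 676 B, covers [85880, 86555] [LOST]
In-order data received: bytes [84421, 85879] (segments 1..2).
Segment 3 missing -> gap begins at byte 85880.
Cumulative ACK = next expected in-order byte = 84421 + 968 + 491 = 85880

85880


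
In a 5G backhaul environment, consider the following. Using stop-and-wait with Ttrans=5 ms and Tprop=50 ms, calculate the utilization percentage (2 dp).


Given: Ttrans = 5 ms, Tprop = 50 ms
RTT = 2 * Tprop = 2 * 50 = 100 ms
U = Ttrans / (Ttrans + RTT)
U = 5 / (5 + 100)
U = 5 / 105 = 0.047619
U% = 4.76%

4.76


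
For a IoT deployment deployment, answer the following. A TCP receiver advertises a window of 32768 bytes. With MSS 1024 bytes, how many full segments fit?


Given: RWND = 32768 bytes, MSS = 1024 bytes
Full segments = floor(RWND / MSS)
Full segments = floor(32768 / 1024)
Full segments = floor(32.0) = 32

32


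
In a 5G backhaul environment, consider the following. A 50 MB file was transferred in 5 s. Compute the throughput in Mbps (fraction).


Given: file = 50 MB, time = 5 s
File in Mb = 50 * 8 = 400 Mb
Throughput = 400 / 5 Mbps
Throughput = 80 Mbps

80


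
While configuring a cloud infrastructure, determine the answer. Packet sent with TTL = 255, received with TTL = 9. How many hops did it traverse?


Given: initial TTL = 255, received TTL = 9
Hops = initial TTL - received TTL
Hops = 255 - 9 = 246

246


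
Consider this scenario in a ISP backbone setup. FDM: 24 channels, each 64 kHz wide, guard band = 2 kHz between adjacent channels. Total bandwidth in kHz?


Given: 24 channels, 64 kHz each, guard = 2 kHz
Channel bandwidth = 24 * 64 = 1536 kHz
Guard bands = 23 gaps * 2 kHz = 46 kHz
Total = 1536 + 46 = 1582 kHz

1582


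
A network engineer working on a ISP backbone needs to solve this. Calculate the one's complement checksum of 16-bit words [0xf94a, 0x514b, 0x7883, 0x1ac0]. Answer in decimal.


Given words: [0xf94a, 0x514b, 0x7883, 0x1ac0]
Step 1: Sum all words
Raw sum = 63818 + 20811 + 30851 + 6848 = 122328
Step 2: Fold carry: (56792 + 1) = 56793
One's complement = ~56793 & 0xFFFF = 8742

8742


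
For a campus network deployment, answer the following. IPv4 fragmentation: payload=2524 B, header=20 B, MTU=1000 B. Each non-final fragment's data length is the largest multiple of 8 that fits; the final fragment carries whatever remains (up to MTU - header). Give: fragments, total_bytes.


Max data per non-final fragment = floor((MTU - header)/8)*8 = floor((1000 - 20)/8)*8 = floor(980/8)*8 = 976 B
Final fragment needs no 8-byte alignment: it can carry up to MTU - header = 980 B
Non-final fragments needed = ceil((payload - 980) / 976) = ceil(1544/976) = ceil(1.5820) = 2
Number of fragments = 2 + 1 = 3
Fragment sizes (data): 2 * 976 B + 572 B (last, 572 <= 980 OK)
Total bytes sent = payload + n_frags * header = 2524 + 3*20 = 2524 + 60 = 2584 B

3, 2584


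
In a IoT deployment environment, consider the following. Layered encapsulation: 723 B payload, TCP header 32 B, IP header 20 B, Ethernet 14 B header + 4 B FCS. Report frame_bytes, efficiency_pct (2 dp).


TCP segment = 723 + 32 = 755 B
IP packet = 755 + 20 = 775 B
Ethernet frame = 775 + 14 + 4 = 793 B
Efficiency = app / frame = 723 / 793 = 0.911728 = 91.1728% -> 91.17% (2 dp)

793, 91.17


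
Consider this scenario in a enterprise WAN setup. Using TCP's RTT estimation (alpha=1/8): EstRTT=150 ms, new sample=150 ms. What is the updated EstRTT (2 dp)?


Given: EstRTT = 150 ms, SampleRTT = 150 ms, alpha = 1/8
New EstRTT = (1 - alpha) * EstRTT + alpha * SampleRTT
(7/8) * 150 = 131.25
(1/8) * 150 = 18.75
New EstRTT = 131.25 + 18.75 = 150 ms -> 150.00 ms (2 dp)

150.00


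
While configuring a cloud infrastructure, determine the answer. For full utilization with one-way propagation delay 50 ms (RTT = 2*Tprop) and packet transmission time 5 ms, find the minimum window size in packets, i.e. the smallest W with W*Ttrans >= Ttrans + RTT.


Given: Ttrans = 5 ms, RTT = 100 ms (= 2 * Tprop, Tprop = 50 ms)
Time until first ACK returns = Ttrans + RTT = 5 + 100 = 105 ms
Need W * Ttrans >= Ttrans + RTT  ->  W >= (Ttrans + RTT) / Ttrans
(Ttrans + RTT) / Ttrans = 105 / 5 = 21
W_min = ceil(21) = 21

21


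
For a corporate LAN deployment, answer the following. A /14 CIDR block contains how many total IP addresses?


Given: CIDR prefix /14
Host bits = 32 - 14 = 18
Total addresses = 2^18 = 262144

262144


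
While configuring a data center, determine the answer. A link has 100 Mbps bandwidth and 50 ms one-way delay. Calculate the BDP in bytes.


Given: bandwidth = 100 Mbps, delay = 50 ms
BDP in bits = 100 * 10^6 * 50 / 1000
BDP in bits = 5000000
BDP in bytes = 5000000 / 8 = 625000

625000


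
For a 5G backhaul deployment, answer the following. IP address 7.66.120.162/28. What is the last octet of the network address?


Given: IP = 7.66.120.162, prefix = /28
Subnet mask = 255.255.255.240
Last octet of IP: 162
Last octet of mask: 240
Network last octet = 162 AND 240 = 160

160


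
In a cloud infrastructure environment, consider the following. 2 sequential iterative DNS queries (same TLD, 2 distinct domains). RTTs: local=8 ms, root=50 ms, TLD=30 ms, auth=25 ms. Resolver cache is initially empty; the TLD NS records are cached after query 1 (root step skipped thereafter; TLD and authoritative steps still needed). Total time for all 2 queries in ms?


Lookup 1 (cold cache): local + root + TLD + auth = 8 + 50 + 30 + 25 = 113 ms
Lookups 2..2 (TLD NS cached -> skip root; new domain -> still ask TLD and auth): local + TLD + auth = 8 + 30 + 25 = 63 ms each
Remaining 1 lookups: 1 * 63 = 63 ms
Total = 113 + 63 = 176 ms

176


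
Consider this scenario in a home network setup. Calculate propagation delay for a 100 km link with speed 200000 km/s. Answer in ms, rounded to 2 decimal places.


Given: distance = 100 km, speed = 200000 km/s
Delay = distance / speed = 100 / 200000 seconds
Delay in ms = 100 * 1000 / 200000
Delay = 0.5000 ms
Rounded to 2 dp = 0.50 ms

0.50


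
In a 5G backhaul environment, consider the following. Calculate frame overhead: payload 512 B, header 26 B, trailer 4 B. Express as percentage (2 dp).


Given: payload = 512 B, header = 26 B, trailer = 4 B
Overhead bytes = header + trailer = 26 + 4 = 30
Total frame = payload + overhead = 512 + 30 = 542
Overhead % = 30 / 542 * 100 = 5.5351% -> 5.54% (2 dp)

5.54


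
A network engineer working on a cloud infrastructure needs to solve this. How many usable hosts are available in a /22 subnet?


Given: subnet mask /22
Host bits = 32 - 22 = 10
Total addresses = 2^10 = 1024
Usable hosts = 1024 - 2 (network + broadcast) = 1022

1022


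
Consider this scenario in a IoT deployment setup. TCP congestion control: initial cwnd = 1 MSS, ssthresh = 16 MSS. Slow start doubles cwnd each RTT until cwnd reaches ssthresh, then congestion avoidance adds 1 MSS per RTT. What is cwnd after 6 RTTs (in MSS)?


RTT 0: cwnd = 1 MSS (initial)
RTT 1: cwnd = 2 MSS (slow start, doubled)
RTT 2: cwnd = 4 MSS (slow start, doubled)
RTT 3: cwnd = 8 MSS (slow start, doubled)
RTT 4: cwnd = 16 MSS (slow start, doubled)
RTT 5: cwnd = 17 MSS (congestion avoidance, +1)
RTT 6: cwnd = 18 MSS (congestion avoidance, +1)

18


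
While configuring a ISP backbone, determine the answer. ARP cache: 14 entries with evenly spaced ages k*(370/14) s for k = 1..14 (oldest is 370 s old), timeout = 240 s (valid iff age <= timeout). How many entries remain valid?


Ages are k * 370/14 s for k = 1..14 (spacing = 26.4286 s).
Entry k is valid iff k * 370/14 <= 240 iff k <= 14 * 240 / 370 = 9.0811
n_valid = floor(9.0811) = 9
(n_stale = 14 - 9 = 5)

9


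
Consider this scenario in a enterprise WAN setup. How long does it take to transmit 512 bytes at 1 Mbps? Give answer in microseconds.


Given: packet = 512 bytes, bandwidth = 1 Mbps
Packet in bits = 512 * 8 = 4096 bits
Bandwidth = 1 * 10^6 = 1000000 bps
Time = 4096 / 1000000 seconds
Time in us = 4096 * 10^6 / 1000000 = 4096

4096


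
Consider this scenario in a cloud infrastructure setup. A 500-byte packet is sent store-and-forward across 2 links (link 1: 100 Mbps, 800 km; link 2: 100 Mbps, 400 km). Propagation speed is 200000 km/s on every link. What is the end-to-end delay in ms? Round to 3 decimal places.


Packet = 500 bytes = 4000 bits. Store-and-forward: sum (t_trans + t_prop) per link.
Link 1: t_trans = 4000/(100*10^6) s = 0.0400 ms; t_prop = 800/200000 s = 4.0000 ms; subtotal = 4.0400 ms
Link 2: t_trans = 4000/(100*10^6) s = 0.0400 ms; t_prop = 400/200000 s = 2.0000 ms; subtotal = 2.0400 ms
End-to-end = 4.0400 + 2.0400 = 6.0800 ms -> 6.080 ms (3 dp)

6.080


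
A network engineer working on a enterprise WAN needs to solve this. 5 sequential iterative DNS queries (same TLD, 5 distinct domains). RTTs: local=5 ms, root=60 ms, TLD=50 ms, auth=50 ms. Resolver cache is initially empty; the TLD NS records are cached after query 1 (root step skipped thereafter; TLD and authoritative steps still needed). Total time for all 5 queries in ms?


Lookup 1 (cold cache): local + root + TLD + auth = 5 + 60 + 50 + 50 = 165 ms
Lookups 2..5 (TLD NS cached -> skip root; new domain -> still ask TLD and auth): local + TLD + auth = 5 + 50 + 50 = 105 ms each
Remaining 4 lookups: 4 * 105 = 420 ms
Total = 165 + 420 = 585 ms

585


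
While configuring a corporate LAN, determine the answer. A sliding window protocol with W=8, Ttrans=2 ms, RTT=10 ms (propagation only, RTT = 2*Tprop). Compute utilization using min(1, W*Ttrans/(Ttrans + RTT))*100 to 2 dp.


Given: W = 8, Ttrans = 2 ms, RTT = 10 ms (= 2 * Tprop, Tprop = 5 ms)
Cycle time = Ttrans + RTT = 2 + 10 = 12 ms (first packet sent until its ACK returns)
W * Ttrans = 8 * 2 = 16 ms of sending per cycle
W * Ttrans / (Ttrans + RTT) = 16 / 12 = 1.333333
U = min(1, 1.333333) = 1.000000
U% = 100.00%

100.00


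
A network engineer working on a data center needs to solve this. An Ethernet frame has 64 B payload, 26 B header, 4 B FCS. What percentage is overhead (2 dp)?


Given: payload = 64 B, header = 26 B, trailer = 4 B
Overhead bytes = header + trailer = 26 + 4 = 30
Total frame = payload + overhead = 64 + 30 = 94
Overhead % = 30 / 94 * 100 = 31.9149% -> 31.91% (2 dp)

31.91
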